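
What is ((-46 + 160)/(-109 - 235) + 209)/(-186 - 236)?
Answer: -35891/72584 ≈ -0.49448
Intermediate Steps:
((-46 + 160)/(-109 - 235) + 209)/(-186 - 236) = (114/(-344) + 209)/(-422) = -(114*(-1/344) + 209)/422 = -(-57/172 + 209)/422 = -1/422*35891/172 = -35891/72584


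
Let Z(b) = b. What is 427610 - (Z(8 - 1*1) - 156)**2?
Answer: 405409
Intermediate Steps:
427610 - (Z(8 - 1*1) - 156)**2 = 427610 - ((8 - 1*1) - 156)**2 = 427610 - ((8 - 1) - 156)**2 = 427610 - (7 - 156)**2 = 427610 - 1*(-149)**2 = 427610 - 1*22201 = 427610 - 22201 = 405409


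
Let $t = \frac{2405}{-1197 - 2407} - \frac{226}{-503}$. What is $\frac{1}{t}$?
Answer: $- \frac{1812812}{395211} \approx -4.5869$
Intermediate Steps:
$t = - \frac{395211}{1812812}$ ($t = \frac{2405}{-3604} - - \frac{226}{503} = 2405 \left(- \frac{1}{3604}\right) + \frac{226}{503} = - \frac{2405}{3604} + \frac{226}{503} = - \frac{395211}{1812812} \approx -0.21801$)
$\frac{1}{t} = \frac{1}{- \frac{395211}{1812812}} = - \frac{1812812}{395211}$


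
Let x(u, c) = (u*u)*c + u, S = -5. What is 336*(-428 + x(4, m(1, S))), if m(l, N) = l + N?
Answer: -163968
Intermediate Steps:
m(l, N) = N + l
x(u, c) = u + c*u**2 (x(u, c) = u**2*c + u = c*u**2 + u = u + c*u**2)
336*(-428 + x(4, m(1, S))) = 336*(-428 + 4*(1 + (-5 + 1)*4)) = 336*(-428 + 4*(1 - 4*4)) = 336*(-428 + 4*(1 - 16)) = 336*(-428 + 4*(-15)) = 336*(-428 - 60) = 336*(-488) = -163968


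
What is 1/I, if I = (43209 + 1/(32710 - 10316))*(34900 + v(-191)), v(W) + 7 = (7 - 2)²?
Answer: 11197/16893718556273 ≈ 6.6279e-10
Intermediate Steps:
v(W) = 18 (v(W) = -7 + (7 - 2)² = -7 + 5² = -7 + 25 = 18)
I = 16893718556273/11197 (I = (43209 + 1/(32710 - 10316))*(34900 + 18) = (43209 + 1/22394)*34918 = (967622347/22394)*34918 = 16893718556273/11197 ≈ 1.5088e+9)
1/I = 1/(16893718556273/11197) = 11197/16893718556273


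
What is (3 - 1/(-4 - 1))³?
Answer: 4096/125 ≈ 32.768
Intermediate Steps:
(3 - 1/(-4 - 1))³ = (3 - 1/(-5))³ = (3 - 1*(-⅕))³ = (3 + ⅕)³ = (16/5)³ = 4096/125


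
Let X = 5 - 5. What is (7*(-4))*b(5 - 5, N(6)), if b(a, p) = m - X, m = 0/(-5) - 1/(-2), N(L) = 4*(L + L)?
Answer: -14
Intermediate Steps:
X = 0
N(L) = 8*L (N(L) = 4*(2*L) = 8*L)
m = ½ (m = 0*(-⅕) - 1*(-½) = 0 + ½ = ½ ≈ 0.50000)
b(a, p) = ½ (b(a, p) = ½ - 1*0 = ½ + 0 = ½)
(7*(-4))*b(5 - 5, N(6)) = (7*(-4))*(½) = -28*½ = -14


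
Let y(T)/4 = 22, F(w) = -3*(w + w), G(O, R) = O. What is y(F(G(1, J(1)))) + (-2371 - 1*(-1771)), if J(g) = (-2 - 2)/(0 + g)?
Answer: -512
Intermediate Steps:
J(g) = -4/g
F(w) = -6*w
y(T) = 88 (y(T) = 4*22 = 88)
y(F(G(1, J(1)))) + (-2371 - 1*(-1771)) = 88 + (-2371 - 1*(-1771)) = 88 + (-2371 + 1771) = 88 - 600 = -512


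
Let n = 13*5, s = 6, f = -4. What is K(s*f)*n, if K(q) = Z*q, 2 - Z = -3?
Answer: -7800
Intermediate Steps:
n = 65
Z = 5 (Z = 2 - 1*(-3) = 2 + 3 = 5)
K(q) = 5*q
K(s*f)*n = (5*(6*(-4)))*65 = (5*(-24))*65 = -120*65 = -7800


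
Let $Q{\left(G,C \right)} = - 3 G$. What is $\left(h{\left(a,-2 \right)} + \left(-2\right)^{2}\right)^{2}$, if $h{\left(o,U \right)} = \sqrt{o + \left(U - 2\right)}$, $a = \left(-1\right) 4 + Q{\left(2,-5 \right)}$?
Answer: $\left(4 + i \sqrt{14}\right)^{2} \approx 2.0 + 29.933 i$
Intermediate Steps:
$a = -10$ ($a = \left(-1\right) 4 - 6 = -4 - 6 = -10$)
$h{\left(o,U \right)} = \sqrt{-2 + U + o}$ ($h{\left(o,U \right)} = \sqrt{o + \left(-2 + U\right)} = \sqrt{-2 + U + o}$)
$\left(h{\left(a,-2 \right)} + \left(-2\right)^{2}\right)^{2} = \left(\sqrt{-2 - 2 - 10} + \left(-2\right)^{2}\right)^{2} = \left(\sqrt{-14} + 4\right)^{2} = \left(i \sqrt{14} + 4\right)^{2} = \left(4 + i \sqrt{14}\right)^{2}$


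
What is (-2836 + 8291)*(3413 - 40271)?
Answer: -201060390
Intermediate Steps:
(-2836 + 8291)*(3413 - 40271) = 5455*(-36858) = -201060390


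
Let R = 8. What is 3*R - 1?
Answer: 23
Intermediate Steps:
3*R - 1 = 3*8 - 1 = 24 - 1 = 23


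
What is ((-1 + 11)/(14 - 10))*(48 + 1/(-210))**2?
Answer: 101586241/17640 ≈ 5758.9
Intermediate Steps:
((-1 + 11)/(14 - 10))*(48 + 1/(-210))**2 = (10/4)*(48 - 1/210)**2 = (10*(1/4))*(10079/210)**2 = (5/2)*(101586241/44100) = 101586241/17640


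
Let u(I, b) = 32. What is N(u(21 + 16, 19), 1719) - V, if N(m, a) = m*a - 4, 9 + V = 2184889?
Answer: -2129876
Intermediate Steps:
V = 2184880 (V = -9 + 2184889 = 2184880)
N(m, a) = -4 + a*m (N(m, a) = a*m - 4 = -4 + a*m)
N(u(21 + 16, 19), 1719) - V = (-4 + 1719*32) - 1*2184880 = (-4 + 55008) - 2184880 = 55004 - 2184880 = -2129876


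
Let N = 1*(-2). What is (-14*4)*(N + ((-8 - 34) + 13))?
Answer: 1736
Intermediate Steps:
N = -2
(-14*4)*(N + ((-8 - 34) + 13)) = (-14*4)*(-2 + ((-8 - 34) + 13)) = -56*(-2 + (-42 + 13)) = -56*(-2 - 29) = -56*(-31) = 1736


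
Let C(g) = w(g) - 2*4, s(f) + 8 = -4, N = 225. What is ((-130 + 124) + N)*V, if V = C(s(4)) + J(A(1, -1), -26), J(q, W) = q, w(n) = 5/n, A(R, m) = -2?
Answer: -9125/4 ≈ -2281.3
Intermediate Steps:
s(f) = -12 (s(f) = -8 - 4 = -12)
C(g) = -8 + 5/g (C(g) = 5/g - 2*4 = 5/g - 8 = -8 + 5/g)
V = -125/12 (V = (-8 + 5/(-12)) - 2 = (-8 + 5*(-1/12)) - 2 = (-8 - 5/12) - 2 = -101/12 - 2 = -125/12 ≈ -10.417)
((-130 + 124) + N)*V = ((-130 + 124) + 225)*(-125/12) = (-6 + 225)*(-125/12) = 219*(-125/12) = -9125/4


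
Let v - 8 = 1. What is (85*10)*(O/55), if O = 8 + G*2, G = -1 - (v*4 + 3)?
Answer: -12240/11 ≈ -1112.7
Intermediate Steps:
v = 9 (v = 8 + 1 = 9)
G = -40 (G = -1 - (9*4 + 3) = -1 - (36 + 3) = -1 - 1*39 = -1 - 39 = -40)
O = -72 (O = 8 - 40*2 = 8 - 80 = -72)
(85*10)*(O/55) = (85*10)*(-72/55) = 850*(-72*1/55) = 850*(-72/55) = -12240/11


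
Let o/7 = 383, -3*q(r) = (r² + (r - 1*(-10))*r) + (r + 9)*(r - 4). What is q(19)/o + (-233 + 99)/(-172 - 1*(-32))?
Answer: 21221/26810 ≈ 0.79153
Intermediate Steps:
q(r) = -r²/3 - r*(10 + r)/3 - (-4 + r)*(9 + r)/3 (q(r) = -((r² + (r - 1*(-10))*r) + (r + 9)*(r - 4))/3 = -((r² + (r + 10)*r) + (9 + r)*(-4 + r))/3 = -((r² + (10 + r)*r) + (-4 + r)*(9 + r))/3 = -((r² + r*(10 + r)) + (-4 + r)*(9 + r))/3 = -(r² + r*(10 + r) + (-4 + r)*(9 + r))/3 = -r²/3 - r*(10 + r)/3 - (-4 + r)*(9 + r)/3)
o = 2681 (o = 7*383 = 2681)
q(19)/o + (-233 + 99)/(-172 - 1*(-32)) = (12 - 1*19² - 5*19)/2681 + (-233 + 99)/(-172 - 1*(-32)) = (12 - 1*361 - 95)*(1/2681) - 134/(-172 + 32) = (12 - 361 - 95)*(1/2681) - 134/(-140) = -444*1/2681 - 134*(-1/140) = -444/2681 + 67/70 = 21221/26810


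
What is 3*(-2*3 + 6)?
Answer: 0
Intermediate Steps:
3*(-2*3 + 6) = 3*(-6 + 6) = 3*0 = 0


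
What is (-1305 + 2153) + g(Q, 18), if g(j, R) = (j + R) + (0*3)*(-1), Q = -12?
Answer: 854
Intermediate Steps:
g(j, R) = R + j (g(j, R) = (R + j) + 0*(-1) = (R + j) + 0 = R + j)
(-1305 + 2153) + g(Q, 18) = (-1305 + 2153) + (18 - 12) = 848 + 6 = 854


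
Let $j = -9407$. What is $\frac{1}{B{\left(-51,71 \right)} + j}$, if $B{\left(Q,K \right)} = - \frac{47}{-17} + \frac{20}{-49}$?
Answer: $- \frac{833}{7834068} \approx -0.00010633$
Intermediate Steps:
$B{\left(Q,K \right)} = \frac{1963}{833}$ ($B{\left(Q,K \right)} = \left(-47\right) \left(- \frac{1}{17}\right) + 20 \left(- \frac{1}{49}\right) = \frac{47}{17} - \frac{20}{49} = \frac{1963}{833}$)
$\frac{1}{B{\left(-51,71 \right)} + j} = \frac{1}{\frac{1963}{833} - 9407} = \frac{1}{- \frac{7834068}{833}} = - \frac{833}{7834068}$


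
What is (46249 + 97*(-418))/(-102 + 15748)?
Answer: 5703/15646 ≈ 0.36450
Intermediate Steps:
(46249 + 97*(-418))/(-102 + 15748) = (46249 - 40546)/15646 = 5703*(1/15646) = 5703/15646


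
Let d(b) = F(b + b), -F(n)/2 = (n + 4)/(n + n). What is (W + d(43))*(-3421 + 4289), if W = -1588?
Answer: -59309572/43 ≈ -1.3793e+6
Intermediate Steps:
F(n) = -(4 + n)/n (F(n) = -2*(n + 4)/(n + n) = -2*(4 + n)/(2*n) = -2*(4 + n)*1/(2*n) = -(4 + n)/n)
d(b) = (-4 - 2*b)/(2*b) (d(b) = (-4 - (b + b))/(b + b) = (-4 - 2*b)/((2*b)) = (1/(2*b))*(-4 - 2*b) = (-4 - 2*b)/(2*b))
(W + d(43))*(-3421 + 4289) = (-1588 + (-2 - 1*43)/43)*(-3421 + 4289) = (-1588 + (-2 - 43)/43)*868 = (-1588 + (1/43)*(-45))*868 = (-1588 - 45/43)*868 = -68329/43*868 = -59309572/43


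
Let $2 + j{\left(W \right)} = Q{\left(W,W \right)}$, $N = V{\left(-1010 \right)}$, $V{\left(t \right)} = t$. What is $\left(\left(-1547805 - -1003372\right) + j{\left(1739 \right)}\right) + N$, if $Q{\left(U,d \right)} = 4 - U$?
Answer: $-547180$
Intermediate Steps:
$N = -1010$
$j{\left(W \right)} = 2 - W$ ($j{\left(W \right)} = -2 - \left(-4 + W\right) = 2 - W$)
$\left(\left(-1547805 - -1003372\right) + j{\left(1739 \right)}\right) + N = \left(\left(-1547805 - -1003372\right) + \left(2 - 1739\right)\right) - 1010 = \left(\left(-1547805 + 1003372\right) + \left(2 - 1739\right)\right) - 1010 = \left(-544433 - 1737\right) - 1010 = -546170 - 1010 = -547180$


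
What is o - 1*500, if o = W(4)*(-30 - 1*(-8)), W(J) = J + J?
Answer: -676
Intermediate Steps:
W(J) = 2*J
o = -176 (o = (2*4)*(-30 - 1*(-8)) = 8*(-30 + 8) = 8*(-22) = -176)
o - 1*500 = -176 - 1*500 = -176 - 500 = -676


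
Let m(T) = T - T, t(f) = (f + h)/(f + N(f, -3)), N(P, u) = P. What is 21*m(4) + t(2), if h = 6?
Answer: 2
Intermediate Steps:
t(f) = (6 + f)/(2*f) (t(f) = (f + 6)/(f + f) = (6 + f)/((2*f)) = (6 + f)*(1/(2*f)) = (6 + f)/(2*f))
m(T) = 0
21*m(4) + t(2) = 21*0 + (½)*(6 + 2)/2 = 0 + (½)*(½)*8 = 0 + 2 = 2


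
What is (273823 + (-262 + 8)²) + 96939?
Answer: 435278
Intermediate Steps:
(273823 + (-262 + 8)²) + 96939 = (273823 + (-254)²) + 96939 = (273823 + 64516) + 96939 = 338339 + 96939 = 435278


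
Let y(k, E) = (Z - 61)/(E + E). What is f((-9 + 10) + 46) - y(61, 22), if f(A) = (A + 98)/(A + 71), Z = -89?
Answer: 3010/649 ≈ 4.6379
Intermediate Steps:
f(A) = (98 + A)/(71 + A)
y(k, E) = -75/E (y(k, E) = (-89 - 61)/(E + E) = -150*1/(2*E) = -75/E)
f((-9 + 10) + 46) - y(61, 22) = (98 + ((-9 + 10) + 46))/(71 + ((-9 + 10) + 46)) - (-75)/22 = (98 + (1 + 46))/(71 + (1 + 46)) - (-75)/22 = (98 + 47)/(71 + 47) - 1*(-75/22) = 145/118 + 75/22 = 3010/649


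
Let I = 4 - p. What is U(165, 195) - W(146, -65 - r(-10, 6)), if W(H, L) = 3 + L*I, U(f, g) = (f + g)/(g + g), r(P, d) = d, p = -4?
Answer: 7357/13 ≈ 565.92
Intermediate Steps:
I = 8 (I = 4 - 1*(-4) = 4 + 4 = 8)
U(f, g) = (f + g)/(2*g) (U(f, g) = (f + g)/((2*g)) = (f + g)*(1/(2*g)) = (f + g)/(2*g))
W(H, L) = 3 + 8*L (W(H, L) = 3 + L*8 = 3 + 8*L)
U(165, 195) - W(146, -65 - r(-10, 6)) = (½)*(165 + 195)/195 - (3 + 8*(-65 - 1*6)) = (½)*(1/195)*360 - (3 + 8*(-65 - 6)) = 12/13 - (3 + 8*(-71)) = 12/13 - (3 - 568) = 12/13 - 1*(-565) = 12/13 + 565 = 7357/13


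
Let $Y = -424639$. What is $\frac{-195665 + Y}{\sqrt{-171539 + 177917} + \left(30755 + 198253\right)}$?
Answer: $- \frac{23675763072}{8740776281} + \frac{103384 \sqrt{6378}}{8740776281} \approx -2.7077$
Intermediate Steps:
$\frac{-195665 + Y}{\sqrt{-171539 + 177917} + \left(30755 + 198253\right)} = \frac{-195665 - 424639}{\sqrt{-171539 + 177917} + \left(30755 + 198253\right)} = - \frac{620304}{\sqrt{6378} + 229008} = - \frac{620304}{229008 + \sqrt{6378}}$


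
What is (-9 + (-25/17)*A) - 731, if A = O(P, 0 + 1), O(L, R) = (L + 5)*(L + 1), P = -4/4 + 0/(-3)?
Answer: -740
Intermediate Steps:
P = -1 (P = -4*¼ + 0*(-⅓) = -1 + 0 = -1)
O(L, R) = (1 + L)*(5 + L) (O(L, R) = (5 + L)*(1 + L) = (1 + L)*(5 + L))
A = 0 (A = 5 + (-1)² + 6*(-1) = 5 + 1 - 6 = 0)
(-9 + (-25/17)*A) - 731 = (-9 - 25/17*0) - 731 = (-9 + 0) - 731 = -9 - 731 = -740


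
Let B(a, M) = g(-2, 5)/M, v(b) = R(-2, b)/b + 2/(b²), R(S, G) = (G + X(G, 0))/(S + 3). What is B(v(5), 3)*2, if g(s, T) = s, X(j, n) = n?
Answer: -4/3 ≈ -1.3333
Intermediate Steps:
R(S, G) = G/(3 + S) (R(S, G) = (G + 0)/(S + 3) = G/(3 + S))
v(b) = 1 + 2/b² (v(b) = (b/(3 - 2))/b + 2/(b²) = (b/1)/b + 2/b² = (b*1)/b + 2/b² = b/b + 2/b² = 1 + 2/b²)
B(a, M) = -2/M
B(v(5), 3)*2 = -2/3*2 = -2*⅓*2 = -⅔*2 = -4/3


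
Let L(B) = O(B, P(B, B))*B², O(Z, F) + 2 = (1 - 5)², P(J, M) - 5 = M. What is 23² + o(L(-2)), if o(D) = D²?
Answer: 3665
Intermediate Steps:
P(J, M) = 5 + M
O(Z, F) = 14 (O(Z, F) = -2 + (1 - 5)² = -2 + (-4)² = -2 + 16 = 14)
L(B) = 14*B²
23² + o(L(-2)) = 23² + (14*(-2)²)² = 529 + (14*4)² = 529 + 56² = 529 + 3136 = 3665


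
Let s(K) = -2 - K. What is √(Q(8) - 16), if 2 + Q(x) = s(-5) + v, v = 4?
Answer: I*√11 ≈ 3.3166*I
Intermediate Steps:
Q(x) = 5 (Q(x) = -2 + ((-2 - 1*(-5)) + 4) = -2 + ((-2 + 5) + 4) = -2 + (3 + 4) = -2 + 7 = 5)
√(Q(8) - 16) = √(5 - 16) = √(-11) = I*√11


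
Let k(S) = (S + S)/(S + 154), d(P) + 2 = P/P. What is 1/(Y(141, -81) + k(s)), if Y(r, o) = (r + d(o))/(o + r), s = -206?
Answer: 39/400 ≈ 0.097500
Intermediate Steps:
d(P) = -1 (d(P) = -2 + P/P = -2 + 1 = -1)
Y(r, o) = (-1 + r)/(o + r) (Y(r, o) = (r - 1)/(o + r) = (-1 + r)/(o + r))
k(S) = 2*S/(154 + S) (k(S) = (2*S)/(154 + S) = 2*S/(154 + S))
1/(Y(141, -81) + k(s)) = 1/((-1 + 141)/(-81 + 141) + 2*(-206)/(154 - 206)) = 1/(140/60 + 2*(-206)/(-52)) = 1/((1/60)*140 + 2*(-206)*(-1/52)) = 1/(7/3 + 103/13) = 1/(400/39) = 39/400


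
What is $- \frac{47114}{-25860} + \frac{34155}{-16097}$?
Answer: $- \frac{62427121}{208134210} \approx -0.29994$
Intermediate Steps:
$- \frac{47114}{-25860} + \frac{34155}{-16097} = \left(-47114\right) \left(- \frac{1}{25860}\right) + 34155 \left(- \frac{1}{16097}\right) = \frac{23557}{12930} - \frac{34155}{16097} = - \frac{62427121}{208134210}$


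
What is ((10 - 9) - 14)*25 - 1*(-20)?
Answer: -305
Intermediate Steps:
((10 - 9) - 14)*25 - 1*(-20) = (1 - 14)*25 + 20 = -13*25 + 20 = -325 + 20 = -305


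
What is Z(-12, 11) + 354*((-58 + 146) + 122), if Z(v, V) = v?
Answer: 74328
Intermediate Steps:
Z(-12, 11) + 354*((-58 + 146) + 122) = -12 + 354*((-58 + 146) + 122) = -12 + 354*(88 + 122) = -12 + 354*210 = -12 + 74340 = 74328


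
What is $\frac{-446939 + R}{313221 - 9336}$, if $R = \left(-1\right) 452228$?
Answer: $- \frac{899167}{303885} \approx -2.9589$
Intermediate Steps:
$R = -452228$
$\frac{-446939 + R}{313221 - 9336} = \frac{-446939 - 452228}{313221 - 9336} = - \frac{899167}{303885}$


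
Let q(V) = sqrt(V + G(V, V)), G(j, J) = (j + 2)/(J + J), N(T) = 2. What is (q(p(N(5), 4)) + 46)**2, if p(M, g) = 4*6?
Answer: (552 + sqrt(3534))**2/144 ≈ 2596.3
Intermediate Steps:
p(M, g) = 24
G(j, J) = (2 + j)/(2*J) (G(j, J) = (2 + j)/((2*J)) = (2 + j)*(1/(2*J)) = (2 + j)/(2*J))
q(V) = sqrt(V + (2 + V)/(2*V))
(q(p(N(5), 4)) + 46)**2 = (sqrt(2 + 4*24 + 4/24)/2 + 46)**2 = (sqrt(2 + 96 + 4*(1/24))/2 + 46)**2 = (sqrt(2 + 96 + 1/6)/2 + 46)**2 = (sqrt(589/6)/2 + 46)**2 = ((sqrt(3534)/6)/2 + 46)**2 = (sqrt(3534)/12 + 46)**2 = (46 + sqrt(3534)/12)**2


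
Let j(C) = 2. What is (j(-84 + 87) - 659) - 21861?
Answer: -22518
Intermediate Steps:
(j(-84 + 87) - 659) - 21861 = (2 - 659) - 21861 = -657 - 21861 = -22518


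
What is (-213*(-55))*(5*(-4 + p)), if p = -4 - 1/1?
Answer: -527175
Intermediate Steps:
p = -5 (p = -4 - 1*1 = -4 - 1 = -5)
(-213*(-55))*(5*(-4 + p)) = (-213*(-55))*(5*(-4 - 5)) = 11715*(5*(-9)) = 11715*(-45) = -527175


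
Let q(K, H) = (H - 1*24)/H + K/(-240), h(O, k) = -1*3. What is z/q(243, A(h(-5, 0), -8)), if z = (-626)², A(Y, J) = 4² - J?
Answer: -31350080/81 ≈ -3.8704e+5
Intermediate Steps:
h(O, k) = -3
A(Y, J) = 16 - J
q(K, H) = -K/240 + (-24 + H)/H (q(K, H) = (H - 24)/H + K*(-1/240) = (-24 + H)/H - K/240 = -K/240 + (-24 + H)/H)
z = 391876
z/q(243, A(h(-5, 0), -8)) = 391876/(1 - 24/(16 - 1*(-8)) - 1/240*243) = 391876/(1 - 24/(16 + 8) - 81/80) = 391876/(1 - 24/24 - 81/80) = 391876/(1 - 24*1/24 - 81/80) = 391876/(1 - 1 - 81/80) = 391876/(-81/80) = 391876*(-80/81) = -31350080/81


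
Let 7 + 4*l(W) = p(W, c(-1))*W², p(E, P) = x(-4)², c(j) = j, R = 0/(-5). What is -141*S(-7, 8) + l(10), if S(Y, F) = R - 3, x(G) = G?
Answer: 3285/4 ≈ 821.25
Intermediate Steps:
R = 0 (R = 0*(-⅕) = 0)
p(E, P) = 16 (p(E, P) = (-4)² = 16)
S(Y, F) = -3 (S(Y, F) = 0 - 3 = -3)
l(W) = -7/4 + 4*W² (l(W) = -7/4 + (16*W²)/4 = -7/4 + 4*W²)
-141*S(-7, 8) + l(10) = -141*(-3) + (-7/4 + 4*10²) = 423 + (-7/4 + 4*100) = 423 + (-7/4 + 400) = 423 + 1593/4 = 3285/4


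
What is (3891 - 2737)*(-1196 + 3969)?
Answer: 3200042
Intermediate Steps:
(3891 - 2737)*(-1196 + 3969) = 1154*2773 = 3200042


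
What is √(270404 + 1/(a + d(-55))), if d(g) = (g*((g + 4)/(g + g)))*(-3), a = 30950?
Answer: √1041210830776942/62053 ≈ 520.00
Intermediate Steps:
d(g) = -6 - 3*g/2 (d(g) = (g*((4 + g)/((2*g))))*(-3) = (g*((4 + g)*(1/(2*g))))*(-3) = (g*((4 + g)/(2*g)))*(-3) = (2 + g/2)*(-3) = -6 - 3*g/2)
√(270404 + 1/(a + d(-55))) = √(270404 + 1/(30950 + (-6 - 3/2*(-55)))) = √(270404 + 1/(30950 + (-6 + 165/2))) = √(270404 + 1/(30950 + 153/2)) = √(270404 + 1/(62053/2)) = √(270404 + 2/62053) = √(16779379414/62053) = √1041210830776942/62053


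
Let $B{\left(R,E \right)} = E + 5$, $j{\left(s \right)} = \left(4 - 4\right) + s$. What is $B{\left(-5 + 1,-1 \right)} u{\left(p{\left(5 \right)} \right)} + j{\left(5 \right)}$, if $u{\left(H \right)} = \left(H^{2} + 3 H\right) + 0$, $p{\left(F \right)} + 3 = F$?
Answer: $45$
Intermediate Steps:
$j{\left(s \right)} = s$ ($j{\left(s \right)} = 0 + s = s$)
$p{\left(F \right)} = -3 + F$
$B{\left(R,E \right)} = 5 + E$
$u{\left(H \right)} = H^{2} + 3 H$
$B{\left(-5 + 1,-1 \right)} u{\left(p{\left(5 \right)} \right)} + j{\left(5 \right)} = \left(5 - 1\right) \left(-3 + 5\right) \left(3 + \left(-3 + 5\right)\right) + 5 = 4 \cdot 2 \left(3 + 2\right) + 5 = 4 \cdot 2 \cdot 5 + 5 = 4 \cdot 10 + 5 = 40 + 5 = 45$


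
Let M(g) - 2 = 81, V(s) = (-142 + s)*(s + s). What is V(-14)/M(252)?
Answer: 4368/83 ≈ 52.627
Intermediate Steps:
V(s) = 2*s*(-142 + s) (V(s) = (-142 + s)*(2*s) = 2*s*(-142 + s))
M(g) = 83 (M(g) = 2 + 81 = 83)
V(-14)/M(252) = (2*(-14)*(-142 - 14))/83 = (2*(-14)*(-156))*(1/83) = 4368*(1/83) = 4368/83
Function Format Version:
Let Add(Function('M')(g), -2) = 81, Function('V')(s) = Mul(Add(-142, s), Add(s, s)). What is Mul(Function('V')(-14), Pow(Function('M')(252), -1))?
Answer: Rational(4368, 83) ≈ 52.627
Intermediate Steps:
Function('V')(s) = Mul(2, s, Add(-142, s)) (Function('V')(s) = Mul(Add(-142, s), Mul(2, s)) = Mul(2, s, Add(-142, s)))
Function('M')(g) = 83 (Function('M')(g) = Add(2, 81) = 83)
Mul(Function('V')(-14), Pow(Function('M')(252), -1)) = Mul(Mul(2, -14, Add(-142, -14)), Pow(83, -1)) = Mul(Mul(2, -14, -156), Rational(1, 83)) = Mul(4368, Rational(1, 83)) = Rational(4368, 83)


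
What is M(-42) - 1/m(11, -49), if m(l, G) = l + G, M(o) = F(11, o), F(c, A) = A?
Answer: -1595/38 ≈ -41.974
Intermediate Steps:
M(o) = o
m(l, G) = G + l
M(-42) - 1/m(11, -49) = -42 - 1/(-49 + 11) = -42 - 1/(-38) = -42 - 1*(-1/38) = -42 + 1/38 = -1595/38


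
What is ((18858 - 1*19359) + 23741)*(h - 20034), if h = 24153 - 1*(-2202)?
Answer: 146900040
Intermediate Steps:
h = 26355 (h = 24153 + 2202 = 26355)
((18858 - 1*19359) + 23741)*(h - 20034) = ((18858 - 1*19359) + 23741)*(26355 - 20034) = ((18858 - 19359) + 23741)*6321 = (-501 + 23741)*6321 = 23240*6321 = 146900040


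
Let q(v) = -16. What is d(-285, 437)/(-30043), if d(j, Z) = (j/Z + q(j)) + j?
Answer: 6938/690989 ≈ 0.010041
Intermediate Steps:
d(j, Z) = -16 + j + j/Z (d(j, Z) = (j/Z - 16) + j = (-16 + j/Z) + j = -16 + j + j/Z)
d(-285, 437)/(-30043) = (-16 - 285 - 285/437)/(-30043) = (-16 - 285 - 285*1/437)*(-1/30043) = (-16 - 285 - 15/23)*(-1/30043) = -6938/23*(-1/30043) = 6938/690989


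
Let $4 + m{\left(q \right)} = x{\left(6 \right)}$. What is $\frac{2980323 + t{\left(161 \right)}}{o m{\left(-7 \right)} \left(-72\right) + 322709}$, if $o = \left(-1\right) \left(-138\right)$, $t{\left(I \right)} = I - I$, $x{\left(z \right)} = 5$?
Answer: $\frac{2980323}{312773} \approx 9.5287$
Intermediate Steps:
$m{\left(q \right)} = 1$ ($m{\left(q \right)} = -4 + 5 = 1$)
$t{\left(I \right)} = 0$
$o = 138$
$\frac{2980323 + t{\left(161 \right)}}{o m{\left(-7 \right)} \left(-72\right) + 322709} = \frac{2980323 + 0}{138 \cdot 1 \left(-72\right) + 322709} = \frac{2980323}{138 \left(-72\right) + 322709} = \frac{2980323}{-9936 + 322709} = \frac{2980323}{312773}$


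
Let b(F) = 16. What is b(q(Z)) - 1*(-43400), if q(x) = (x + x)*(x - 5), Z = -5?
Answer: 43416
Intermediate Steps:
q(x) = 2*x*(-5 + x) (q(x) = (2*x)*(-5 + x) = 2*x*(-5 + x))
b(q(Z)) - 1*(-43400) = 16 - 1*(-43400) = 16 + 43400 = 43416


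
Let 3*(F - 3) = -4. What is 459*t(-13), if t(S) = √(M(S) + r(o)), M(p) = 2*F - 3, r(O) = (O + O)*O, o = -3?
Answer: 153*√165 ≈ 1965.3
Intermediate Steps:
r(O) = 2*O² (r(O) = (2*O)*O = 2*O²)
F = 5/3 (F = 3 + (⅓)*(-4) = 3 - 4/3 = 5/3 ≈ 1.6667)
M(p) = ⅓ (M(p) = 2*(5/3) - 3 = 10/3 - 3 = ⅓)
t(S) = √165/3 (t(S) = √(⅓ + 2*(-3)²) = √(⅓ + 2*9) = √(⅓ + 18) = √(55/3) = √165/3)
459*t(-13) = 459*(√165/3) = 153*√165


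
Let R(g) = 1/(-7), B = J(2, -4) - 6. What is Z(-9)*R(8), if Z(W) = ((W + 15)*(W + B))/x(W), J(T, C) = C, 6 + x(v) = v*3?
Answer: -38/77 ≈ -0.49351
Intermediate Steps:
x(v) = -6 + 3*v (x(v) = -6 + v*3 = -6 + 3*v)
B = -10 (B = -4 - 6 = -10)
R(g) = -⅐
Z(W) = (-10 + W)*(15 + W)/(-6 + 3*W) (Z(W) = ((W + 15)*(W - 10))/(-6 + 3*W) = ((15 + W)*(-10 + W))/(-6 + 3*W) = ((-10 + W)*(15 + W))/(-6 + 3*W) = (-10 + W)*(15 + W)/(-6 + 3*W))
Z(-9)*R(8) = ((-150 + (-9)² + 5*(-9))/(3*(-2 - 9)))*(-⅐) = ((⅓)*(-150 + 81 - 45)/(-11))*(-⅐) = ((⅓)*(-1/11)*(-114))*(-⅐) = (38/11)*(-⅐) = -38/77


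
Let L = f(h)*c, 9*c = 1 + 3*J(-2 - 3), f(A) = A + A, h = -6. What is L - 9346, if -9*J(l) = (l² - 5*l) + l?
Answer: -27982/3 ≈ -9327.3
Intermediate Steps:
J(l) = -l²/9 + 4*l/9 (J(l) = -((l² - 5*l) + l)/9 = -(l² - 4*l)/9 = -l²/9 + 4*l/9)
f(A) = 2*A
c = -14/9 (c = (1 + 3*((-2 - 3)*(4 - (-2 - 3))/9))/9 = (1 + 3*((⅑)*(-5)*(4 - 1*(-5))))/9 = (1 + 3*((⅑)*(-5)*(4 + 5)))/9 = (1 + 3*((⅑)*(-5)*9))/9 = (1 + 3*(-5))/9 = (1 - 15)/9 = (⅑)*(-14) = -14/9 ≈ -1.5556)
L = 56/3 (L = (2*(-6))*(-14/9) = -12*(-14/9) = 56/3 ≈ 18.667)
L - 9346 = 56/3 - 9346 = -27982/3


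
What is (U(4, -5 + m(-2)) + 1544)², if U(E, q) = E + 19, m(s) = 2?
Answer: 2455489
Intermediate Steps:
U(E, q) = 19 + E
(U(4, -5 + m(-2)) + 1544)² = ((19 + 4) + 1544)² = (23 + 1544)² = 1567² = 2455489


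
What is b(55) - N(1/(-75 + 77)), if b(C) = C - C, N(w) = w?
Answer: -½ ≈ -0.50000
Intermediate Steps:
b(C) = 0
b(55) - N(1/(-75 + 77)) = 0 - 1/(-75 + 77) = 0 - 1/2 = 0 - 1*½ = 0 - ½ = -½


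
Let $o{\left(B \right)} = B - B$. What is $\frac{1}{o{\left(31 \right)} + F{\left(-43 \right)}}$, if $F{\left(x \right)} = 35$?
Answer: $\frac{1}{35} \approx 0.028571$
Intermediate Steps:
$o{\left(B \right)} = 0$
$\frac{1}{o{\left(31 \right)} + F{\left(-43 \right)}} = \frac{1}{0 + 35} = \frac{1}{35}$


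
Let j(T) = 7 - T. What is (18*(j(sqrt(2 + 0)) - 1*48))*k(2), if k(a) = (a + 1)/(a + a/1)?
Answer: -1107/2 - 27*sqrt(2)/2 ≈ -572.59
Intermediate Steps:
k(a) = (1 + a)/(2*a) (k(a) = (1 + a)/(a + a*1) = (1 + a)/(a + a) = (1 + a)/((2*a)) = (1 + a)*(1/(2*a)) = (1 + a)/(2*a))
(18*(j(sqrt(2 + 0)) - 1*48))*k(2) = (18*((7 - sqrt(2 + 0)) - 1*48))*((1/2)*(1 + 2)/2) = (18*((7 - sqrt(2)) - 48))*((1/2)*(1/2)*3) = (18*(-41 - sqrt(2)))*(3/4) = (-738 - 18*sqrt(2))*(3/4) = -1107/2 - 27*sqrt(2)/2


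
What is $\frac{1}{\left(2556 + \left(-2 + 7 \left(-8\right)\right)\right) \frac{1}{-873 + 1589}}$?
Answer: $\frac{358}{1249} \approx 0.28663$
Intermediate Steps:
$\frac{1}{\left(2556 + \left(-2 + 7 \left(-8\right)\right)\right) \frac{1}{-873 + 1589}} = \frac{1}{\left(2556 - 58\right) \frac{1}{716}} = \frac{1}{2498 \cdot \frac{1}{716}} = \frac{1}{\frac{1249}{358}} = \frac{358}{1249}$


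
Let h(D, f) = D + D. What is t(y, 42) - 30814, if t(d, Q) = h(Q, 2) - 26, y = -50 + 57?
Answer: -30756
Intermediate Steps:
y = 7
h(D, f) = 2*D
t(d, Q) = -26 + 2*Q (t(d, Q) = 2*Q - 26 = -26 + 2*Q)
t(y, 42) - 30814 = (-26 + 2*42) - 30814 = (-26 + 84) - 30814 = 58 - 30814 = -30756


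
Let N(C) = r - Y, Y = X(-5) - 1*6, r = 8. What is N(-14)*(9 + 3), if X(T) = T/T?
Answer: 156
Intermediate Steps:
X(T) = 1
Y = -5 (Y = 1 - 1*6 = 1 - 6 = -5)
N(C) = 13 (N(C) = 8 - 1*(-5) = 8 + 5 = 13)
N(-14)*(9 + 3) = 13*(9 + 3) = 13*12 = 156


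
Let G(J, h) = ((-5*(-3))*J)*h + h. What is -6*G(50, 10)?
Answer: -45060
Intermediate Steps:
G(J, h) = h + 15*J*h (G(J, h) = (15*J)*h + h = 15*J*h + h = h + 15*J*h)
-6*G(50, 10) = -60*(1 + 15*50) = -60*(1 + 750) = -60*751 = -6*7510 = -45060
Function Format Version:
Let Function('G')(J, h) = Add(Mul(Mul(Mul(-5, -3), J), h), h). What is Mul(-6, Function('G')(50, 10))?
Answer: -45060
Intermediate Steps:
Function('G')(J, h) = Add(h, Mul(15, J, h)) (Function('G')(J, h) = Add(Mul(Mul(15, J), h), h) = Add(Mul(15, J, h), h) = Add(h, Mul(15, J, h)))
Mul(-6, Function('G')(50, 10)) = Mul(-6, Mul(10, Add(1, Mul(15, 50)))) = Mul(-6, Mul(10, Add(1, 750))) = Mul(-6, Mul(10, 751)) = Mul(-6, 7510) = -45060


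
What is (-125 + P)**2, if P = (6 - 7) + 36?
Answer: 8100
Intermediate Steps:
P = 35 (P = -1 + 36 = 35)
(-125 + P)**2 = (-125 + 35)**2 = (-90)**2 = 8100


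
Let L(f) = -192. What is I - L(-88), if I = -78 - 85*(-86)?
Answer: 7424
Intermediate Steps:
I = 7232 (I = -78 + 7310 = 7232)
I - L(-88) = 7232 - 1*(-192) = 7232 + 192 = 7424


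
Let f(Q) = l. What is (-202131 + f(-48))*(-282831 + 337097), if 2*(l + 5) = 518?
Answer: -10955057282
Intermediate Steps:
l = 254 (l = -5 + (½)*518 = -5 + 259 = 254)
f(Q) = 254
(-202131 + f(-48))*(-282831 + 337097) = (-202131 + 254)*(-282831 + 337097) = -201877*54266 = -10955057282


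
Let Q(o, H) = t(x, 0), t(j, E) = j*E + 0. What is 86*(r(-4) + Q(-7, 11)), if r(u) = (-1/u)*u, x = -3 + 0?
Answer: -86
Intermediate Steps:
x = -3
t(j, E) = E*j (t(j, E) = E*j + 0 = E*j)
Q(o, H) = 0 (Q(o, H) = 0*(-3) = 0)
r(u) = -1
86*(r(-4) + Q(-7, 11)) = 86*(-1 + 0) = 86*(-1) = -86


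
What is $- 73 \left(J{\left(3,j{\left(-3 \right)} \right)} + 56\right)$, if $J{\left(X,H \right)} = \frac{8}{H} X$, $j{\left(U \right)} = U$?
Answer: $-3504$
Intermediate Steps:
$J{\left(X,H \right)} = \frac{8 X}{H}$
$- 73 \left(J{\left(3,j{\left(-3 \right)} \right)} + 56\right) = - 73 \left(8 \cdot 3 \frac{1}{-3} + 56\right) = - 73 \left(8 \cdot 3 \left(- \frac{1}{3}\right) + 56\right) = - 73 \left(-8 + 56\right) = \left(-73\right) 48 = -3504$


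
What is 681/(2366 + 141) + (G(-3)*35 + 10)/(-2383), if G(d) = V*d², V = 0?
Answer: 1597753/5974181 ≈ 0.26744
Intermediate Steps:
G(d) = 0 (G(d) = 0*d² = 0)
681/(2366 + 141) + (G(-3)*35 + 10)/(-2383) = 681/(2366 + 141) + (0*35 + 10)/(-2383) = 681/2507 + (0 + 10)*(-1/2383) = 681*(1/2507) + 10*(-1/2383) = 681/2507 - 10/2383 = 1597753/5974181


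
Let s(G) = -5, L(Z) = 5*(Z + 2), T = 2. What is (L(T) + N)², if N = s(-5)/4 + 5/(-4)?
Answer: 1225/4 ≈ 306.25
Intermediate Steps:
L(Z) = 10 + 5*Z (L(Z) = 5*(2 + Z) = 10 + 5*Z)
N = -5/2 (N = -5/4 + 5/(-4) = -5*¼ + 5*(-¼) = -5/4 - 5/4 = -5/2 ≈ -2.5000)
(L(T) + N)² = ((10 + 5*2) - 5/2)² = ((10 + 10) - 5/2)² = (20 - 5/2)² = (35/2)² = 1225/4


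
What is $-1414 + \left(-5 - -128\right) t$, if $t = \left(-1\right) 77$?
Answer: $-10885$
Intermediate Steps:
$t = -77$
$-1414 + \left(-5 - -128\right) t = -1414 + \left(-5 - -128\right) \left(-77\right) = -1414 + \left(-5 + 128\right) \left(-77\right) = -1414 + 123 \left(-77\right) = -1414 - 9471 = -10885$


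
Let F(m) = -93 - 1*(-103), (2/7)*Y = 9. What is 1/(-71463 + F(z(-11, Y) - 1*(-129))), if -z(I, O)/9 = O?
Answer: -1/71453 ≈ -1.3995e-5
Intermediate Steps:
Y = 63/2 (Y = (7/2)*9 = 63/2 ≈ 31.500)
z(I, O) = -9*O
F(m) = 10 (F(m) = -93 + 103 = 10)
1/(-71463 + F(z(-11, Y) - 1*(-129))) = 1/(-71463 + 10) = 1/(-71453) = -1/71453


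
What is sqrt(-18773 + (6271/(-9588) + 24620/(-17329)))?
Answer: I*sqrt(129576050498401131495)/83075226 ≈ 137.02*I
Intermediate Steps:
sqrt(-18773 + (6271/(-9588) + 24620/(-17329))) = sqrt(-18773 + (6271*(-1/9588) + 24620*(-1/17329))) = sqrt(-18773 + (-6271/9588 - 24620/17329)) = sqrt(-18773 - 344726719/166150452) = sqrt(-3119487162115/166150452) = I*sqrt(129576050498401131495)/83075226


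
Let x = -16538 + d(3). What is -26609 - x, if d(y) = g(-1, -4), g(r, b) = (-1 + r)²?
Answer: -10075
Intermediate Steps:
d(y) = 4 (d(y) = (-1 - 1)² = (-2)² = 4)
x = -16534 (x = -16538 + 4 = -16534)
-26609 - x = -26609 - 1*(-16534) = -26609 + 16534 = -10075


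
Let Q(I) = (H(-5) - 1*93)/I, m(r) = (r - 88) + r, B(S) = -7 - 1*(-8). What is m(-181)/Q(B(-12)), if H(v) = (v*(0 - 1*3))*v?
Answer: 75/28 ≈ 2.6786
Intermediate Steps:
H(v) = -3*v**2 (H(v) = (v*(0 - 3))*v = (v*(-3))*v = (-3*v)*v = -3*v**2)
B(S) = 1 (B(S) = -7 + 8 = 1)
m(r) = -88 + 2*r (m(r) = (-88 + r) + r = -88 + 2*r)
Q(I) = -168/I (Q(I) = (-3*(-5)**2 - 1*93)/I = (-3*25 - 93)/I = (-75 - 93)/I = -168/I)
m(-181)/Q(B(-12)) = (-88 + 2*(-181))/((-168/1)) = (-88 - 362)/((-168*1)) = -450/(-168) = -450*(-1/168) = 75/28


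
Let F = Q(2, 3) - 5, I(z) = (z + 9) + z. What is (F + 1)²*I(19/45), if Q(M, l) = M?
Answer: 1772/45 ≈ 39.378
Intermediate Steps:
I(z) = 9 + 2*z (I(z) = (9 + z) + z = 9 + 2*z)
F = -3 (F = 2 - 5 = -3)
(F + 1)²*I(19/45) = (-3 + 1)²*(9 + 2*(19/45)) = (-2)²*(9 + 2*(19*(1/45))) = 4*(9 + 2*(19/45)) = 4*(9 + 38/45) = 4*(443/45) = 1772/45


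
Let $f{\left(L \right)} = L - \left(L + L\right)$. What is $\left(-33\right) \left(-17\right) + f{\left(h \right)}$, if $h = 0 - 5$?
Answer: $566$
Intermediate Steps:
$h = -5$ ($h = 0 - 5 = -5$)
$f{\left(L \right)} = - L$ ($f{\left(L \right)} = L - 2 L = - L$)
$\left(-33\right) \left(-17\right) + f{\left(h \right)} = \left(-33\right) \left(-17\right) - -5 = 561 + 5 = 566$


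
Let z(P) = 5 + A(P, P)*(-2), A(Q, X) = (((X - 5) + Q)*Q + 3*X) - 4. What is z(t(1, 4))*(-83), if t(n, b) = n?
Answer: -1079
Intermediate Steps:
A(Q, X) = -4 + 3*X + Q*(-5 + Q + X) (A(Q, X) = (((-5 + X) + Q)*Q + 3*X) - 4 = ((-5 + Q + X)*Q + 3*X) - 4 = (Q*(-5 + Q + X) + 3*X) - 4 = (3*X + Q*(-5 + Q + X)) - 4 = -4 + 3*X + Q*(-5 + Q + X))
z(P) = 13 - 4*P² + 4*P (z(P) = 5 + (-4 + P² - 5*P + 3*P + P*P)*(-2) = 5 + (-4 + P² - 5*P + 3*P + P²)*(-2) = 5 + (-4 - 2*P + 2*P²)*(-2) = 5 + (8 - 4*P² + 4*P) = 13 - 4*P² + 4*P)
z(t(1, 4))*(-83) = (13 - 4*1² + 4*1)*(-83) = (13 - 4*1 + 4)*(-83) = (13 - 4 + 4)*(-83) = 13*(-83) = -1079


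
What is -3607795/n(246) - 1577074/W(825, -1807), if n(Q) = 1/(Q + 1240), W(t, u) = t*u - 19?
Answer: -3996209999659353/745397 ≈ -5.3612e+9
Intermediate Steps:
W(t, u) = -19 + t*u
n(Q) = 1/(1240 + Q)
-3607795/n(246) - 1577074/W(825, -1807) = -3607795/(1/(1240 + 246)) - 1577074/(-19 + 825*(-1807)) = -3607795/(1/1486) - 1577074/(-19 - 1490775) = -3607795/1/1486 - 1577074/(-1490794) = -3607795*1486 - 1577074*(-1/1490794) = -5361183370 + 788537/745397 = -3996209999659353/745397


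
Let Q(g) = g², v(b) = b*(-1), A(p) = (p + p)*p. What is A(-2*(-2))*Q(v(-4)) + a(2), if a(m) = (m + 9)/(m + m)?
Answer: 2059/4 ≈ 514.75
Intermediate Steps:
a(m) = (9 + m)/(2*m) (a(m) = (9 + m)/((2*m)) = (9 + m)*(1/(2*m)) = (9 + m)/(2*m))
A(p) = 2*p² (A(p) = (2*p)*p = 2*p²)
v(b) = -b
A(-2*(-2))*Q(v(-4)) + a(2) = (2*(-2*(-2))²)*(-1*(-4))² + (½)*(9 + 2)/2 = (2*4²)*4² + (½)*(½)*11 = (2*16)*16 + 11/4 = 32*16 + 11/4 = 512 + 11/4 = 2059/4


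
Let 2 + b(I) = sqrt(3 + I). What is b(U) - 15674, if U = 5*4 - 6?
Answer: -15676 + sqrt(17) ≈ -15672.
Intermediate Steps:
U = 14 (U = 20 - 6 = 14)
b(I) = -2 + sqrt(3 + I)
b(U) - 15674 = (-2 + sqrt(3 + 14)) - 15674 = (-2 + sqrt(17)) - 15674 = -15676 + sqrt(17)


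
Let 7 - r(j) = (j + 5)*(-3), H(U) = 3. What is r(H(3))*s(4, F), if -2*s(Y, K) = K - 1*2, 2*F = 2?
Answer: 31/2 ≈ 15.500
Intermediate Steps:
r(j) = 22 + 3*j (r(j) = 7 - (j + 5)*(-3) = 7 - (5 + j)*(-3) = 7 - (-15 - 3*j) = 7 + (15 + 3*j) = 22 + 3*j)
F = 1 (F = (½)*2 = 1)
s(Y, K) = 1 - K/2 (s(Y, K) = -(K - 1*2)/2 = -(K - 2)/2 = -(-2 + K)/2 = 1 - K/2)
r(H(3))*s(4, F) = (22 + 3*3)*(1 - ½*1) = (22 + 9)*(1 - ½) = 31*(½) = 31/2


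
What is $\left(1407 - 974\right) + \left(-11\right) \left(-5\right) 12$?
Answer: $1093$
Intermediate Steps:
$\left(1407 - 974\right) + \left(-11\right) \left(-5\right) 12 = 433 + 55 \cdot 12 = 433 + 660 = 1093$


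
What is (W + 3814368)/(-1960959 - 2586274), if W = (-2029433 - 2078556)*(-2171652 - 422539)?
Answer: -10656911906267/4547233 ≈ -2.3436e+6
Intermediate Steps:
W = 10656908091899 (W = -4107989*(-2594191) = 10656908091899)
(W + 3814368)/(-1960959 - 2586274) = (10656908091899 + 3814368)/(-1960959 - 2586274) = 10656911906267/(-4547233) = 10656911906267*(-1/4547233) = -10656911906267/4547233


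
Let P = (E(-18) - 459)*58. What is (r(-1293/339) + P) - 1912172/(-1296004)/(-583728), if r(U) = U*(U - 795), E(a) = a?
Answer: -59454895682925176891/2414981251190832 ≈ -24619.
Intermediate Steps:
r(U) = U*(-795 + U)
P = -27666 (P = (-18 - 459)*58 = -477*58 = -27666)
(r(-1293/339) + P) - 1912172/(-1296004)/(-583728) = ((-1293/339)*(-795 - 1293/339) - 27666) - 1912172/(-1296004)/(-583728) = ((-1293*1/339)*(-795 - 1293*1/339) - 27666) - 1912172*(-1/1296004)*(-1/583728) = (-431*(-795 - 431/113)/113 - 27666) + (478043/324001)*(-1/583728) = (-431/113*(-90266/113) - 27666) - 478043/189128455728 = (38904646/12769 - 27666) - 478043/189128455728 = -314362508/12769 - 478043/189128455728 = -59454895682925176891/2414981251190832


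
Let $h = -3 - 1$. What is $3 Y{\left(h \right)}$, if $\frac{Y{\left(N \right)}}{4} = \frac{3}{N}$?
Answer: $-9$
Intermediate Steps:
$h = -4$ ($h = -3 - 1 = -4$)
$Y{\left(N \right)} = \frac{12}{N}$ ($Y{\left(N \right)} = 4 \frac{3}{N} = \frac{12}{N}$)
$3 Y{\left(h \right)} = 3 \frac{12}{-4} = 3 \cdot 12 \left(- \frac{1}{4}\right) = 3 \left(-3\right) = -9$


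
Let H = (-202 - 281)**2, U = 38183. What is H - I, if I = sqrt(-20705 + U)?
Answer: 233289 - 3*sqrt(1942) ≈ 2.3316e+5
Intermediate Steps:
I = 3*sqrt(1942) (I = sqrt(-20705 + 38183) = sqrt(17478) = 3*sqrt(1942) ≈ 132.20)
H = 233289 (H = (-483)**2 = 233289)
H - I = 233289 - 3*sqrt(1942)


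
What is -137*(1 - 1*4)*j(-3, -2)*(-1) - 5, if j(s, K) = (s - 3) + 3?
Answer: 1228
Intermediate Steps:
j(s, K) = s (j(s, K) = (-3 + s) + 3 = s)
-137*(1 - 1*4)*j(-3, -2)*(-1) - 5 = -137*(1 - 1*4)*(-3)*(-1) - 5 = -137*(1 - 4)*(-3)*(-1) - 5 = -137*(-3*(-3))*(-1) - 5 = -1233*(-1) - 5 = -137*(-9) - 5 = 1233 - 5 = 1228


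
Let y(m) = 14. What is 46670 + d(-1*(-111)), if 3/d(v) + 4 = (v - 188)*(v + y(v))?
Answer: 449385427/9629 ≈ 46670.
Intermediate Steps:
d(v) = 3/(-4 + (-188 + v)*(14 + v)) (d(v) = 3/(-4 + (v - 188)*(v + 14)) = 3/(-4 + (-188 + v)*(14 + v)))
46670 + d(-1*(-111)) = 46670 + 3/(-2636 + (-1*(-111))² - (-174)*(-111)) = 46670 + 3/(-2636 + 111² - 174*111) = 46670 + 3/(-2636 + 12321 - 19314) = 46670 + 3/(-9629) = 46670 + 3*(-1/9629) = 46670 - 3/9629 = 449385427/9629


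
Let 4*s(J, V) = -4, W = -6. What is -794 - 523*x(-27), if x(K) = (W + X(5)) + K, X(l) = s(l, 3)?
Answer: 16988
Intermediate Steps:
s(J, V) = -1 (s(J, V) = (¼)*(-4) = -1)
X(l) = -1
x(K) = -7 + K (x(K) = (-6 - 1) + K = -7 + K)
-794 - 523*x(-27) = -794 - 523*(-7 - 27) = -794 - 523*(-34) = -794 + 17782 = 16988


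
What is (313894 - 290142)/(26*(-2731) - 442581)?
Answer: -23752/513587 ≈ -0.046247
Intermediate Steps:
(313894 - 290142)/(26*(-2731) - 442581) = 23752/(-71006 - 442581) = 23752/(-513587) = 23752*(-1/513587) = -23752/513587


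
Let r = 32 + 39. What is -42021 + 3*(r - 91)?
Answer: -42081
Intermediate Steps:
r = 71
-42021 + 3*(r - 91) = -42021 + 3*(71 - 91) = -42021 + 3*(-20) = -42021 - 60 = -42081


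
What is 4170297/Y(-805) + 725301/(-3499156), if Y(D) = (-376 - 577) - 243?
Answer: -912086701833/261561911 ≈ -3487.1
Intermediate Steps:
Y(D) = -1196 (Y(D) = -953 - 243 = -1196)
4170297/Y(-805) + 725301/(-3499156) = 4170297/(-1196) + 725301/(-3499156) = 4170297*(-1/1196) + 725301*(-1/3499156) = -4170297/1196 - 725301/3499156 = -912086701833/261561911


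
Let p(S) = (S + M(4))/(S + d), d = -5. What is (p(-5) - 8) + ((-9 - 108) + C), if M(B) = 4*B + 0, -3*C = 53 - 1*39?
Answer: -3923/30 ≈ -130.77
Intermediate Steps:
C = -14/3 (C = -(53 - 1*39)/3 = -(53 - 39)/3 = -⅓*14 = -14/3 ≈ -4.6667)
M(B) = 4*B
p(S) = (16 + S)/(-5 + S) (p(S) = (S + 4*4)/(S - 5) = (S + 16)/(-5 + S) = (16 + S)/(-5 + S))
(p(-5) - 8) + ((-9 - 108) + C) = ((16 - 5)/(-5 - 5) - 8) + ((-9 - 108) - 14/3) = (11/(-10) - 8) + (-117 - 14/3) = (-⅒*11 - 8) - 365/3 = (-11/10 - 8) - 365/3 = -91/10 - 365/3 = -3923/30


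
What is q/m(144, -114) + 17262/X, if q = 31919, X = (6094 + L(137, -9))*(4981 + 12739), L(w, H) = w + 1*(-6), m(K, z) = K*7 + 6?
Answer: 293408886389/9320941500 ≈ 31.478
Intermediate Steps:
m(K, z) = 6 + 7*K (m(K, z) = 7*K + 6 = 6 + 7*K)
L(w, H) = -6 + w (L(w, H) = w - 6 = -6 + w)
X = 110307000 (X = (6094 + (-6 + 137))*(4981 + 12739) = (6094 + 131)*17720 = 6225*17720 = 110307000)
q/m(144, -114) + 17262/X = 31919/(6 + 7*144) + 17262/110307000 = 31919/(6 + 1008) + 17262*(1/110307000) = 31919/1014 + 2877/18384500 = 293408886389/9320941500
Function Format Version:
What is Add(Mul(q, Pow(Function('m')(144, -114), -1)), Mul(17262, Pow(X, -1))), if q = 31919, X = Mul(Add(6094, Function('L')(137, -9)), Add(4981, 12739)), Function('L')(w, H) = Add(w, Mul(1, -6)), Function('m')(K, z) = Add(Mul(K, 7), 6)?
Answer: Rational(293408886389, 9320941500) ≈ 31.478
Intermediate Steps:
Function('m')(K, z) = Add(6, Mul(7, K)) (Function('m')(K, z) = Add(Mul(7, K), 6) = Add(6, Mul(7, K)))
Function('L')(w, H) = Add(-6, w) (Function('L')(w, H) = Add(w, -6) = Add(-6, w))
X = 110307000 (X = Mul(Add(6094, Add(-6, 137)), Add(4981, 12739)) = Mul(Add(6094, 131), 17720) = Mul(6225, 17720) = 110307000)
Add(Mul(q, Pow(Function('m')(144, -114), -1)), Mul(17262, Pow(X, -1))) = Add(Mul(31919, Pow(Add(6, Mul(7, 144)), -1)), Mul(17262, Pow(110307000, -1))) = Add(Mul(31919, Pow(Add(6, 1008), -1)), Mul(17262, Rational(1, 110307000))) = Add(Mul(31919, Pow(1014, -1)), Rational(2877, 18384500)) = Add(Mul(31919, Rational(1, 1014)), Rational(2877, 18384500)) = Add(Rational(31919, 1014), Rational(2877, 18384500)) = Rational(293408886389, 9320941500)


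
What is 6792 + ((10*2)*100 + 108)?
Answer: 8900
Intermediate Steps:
6792 + ((10*2)*100 + 108) = 6792 + (20*100 + 108) = 6792 + (2000 + 108) = 6792 + 2108 = 8900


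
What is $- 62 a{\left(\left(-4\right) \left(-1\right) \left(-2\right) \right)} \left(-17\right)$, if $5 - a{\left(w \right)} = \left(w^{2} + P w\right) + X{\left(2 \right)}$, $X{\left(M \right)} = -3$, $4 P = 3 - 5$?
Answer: $-63240$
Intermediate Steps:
$P = - \frac{1}{2}$ ($P = \frac{3 - 5}{4} = \frac{1}{4} \left(-2\right) = - \frac{1}{2} \approx -0.5$)
$a{\left(w \right)} = 8 + \frac{w}{2} - w^{2}$ ($a{\left(w \right)} = 5 - \left(\left(w^{2} - \frac{w}{2}\right) - 3\right) = 5 - \left(-3 + w^{2} - \frac{w}{2}\right) = 5 + \left(3 + \frac{w}{2} - w^{2}\right) = 8 + \frac{w}{2} - w^{2}$)
$- 62 a{\left(\left(-4\right) \left(-1\right) \left(-2\right) \right)} \left(-17\right) = - 62 \left(8 + \frac{\left(-4\right) \left(-1\right) \left(-2\right)}{2} - \left(\left(-4\right) \left(-1\right) \left(-2\right)\right)^{2}\right) \left(-17\right) = - 62 \left(8 + \frac{4 \left(-2\right)}{2} - \left(4 \left(-2\right)\right)^{2}\right) \left(-17\right) = - 62 \left(8 + \frac{1}{2} \left(-8\right) - \left(-8\right)^{2}\right) \left(-17\right) = - 62 \left(8 - 4 - 64\right) \left(-17\right) = \left(-62\right) \left(-60\right) \left(-17\right) = 3720 \left(-17\right) = -63240$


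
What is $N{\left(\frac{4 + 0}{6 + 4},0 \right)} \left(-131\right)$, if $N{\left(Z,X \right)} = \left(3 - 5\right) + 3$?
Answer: $-131$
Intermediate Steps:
$N{\left(Z,X \right)} = 1$ ($N{\left(Z,X \right)} = -2 + 3 = 1$)
$N{\left(\frac{4 + 0}{6 + 4},0 \right)} \left(-131\right) = 1 \left(-131\right) = -131$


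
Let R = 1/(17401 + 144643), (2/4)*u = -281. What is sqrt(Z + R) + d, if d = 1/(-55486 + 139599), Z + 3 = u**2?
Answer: 1/84113 + 23*sqrt(3919392459795)/81022 ≈ 562.00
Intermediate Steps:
u = -562 (u = 2*(-281) = -562)
Z = 315841 (Z = -3 + (-562)**2 = -3 + 315844 = 315841)
R = 1/162044 ≈ 6.1712e-6
d = 1/84113 ≈ 1.1889e-5
sqrt(Z + R) + d = sqrt(315841 + 1/162044) + 1/84113 = sqrt(51180139005/162044) + 1/84113 = 23*sqrt(3919392459795)/81022 + 1/84113 = 1/84113 + 23*sqrt(3919392459795)/81022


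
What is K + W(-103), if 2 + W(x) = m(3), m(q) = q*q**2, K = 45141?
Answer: 45166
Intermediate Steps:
m(q) = q**3
W(x) = 25 (W(x) = -2 + 3**3 = -2 + 27 = 25)
K + W(-103) = 45141 + 25 = 45166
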